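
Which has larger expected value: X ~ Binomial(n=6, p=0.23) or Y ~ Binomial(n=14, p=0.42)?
Y has larger mean (5.8800 > 1.3800)

Compute the expected value for each distribution:

X ~ Binomial(n=6, p=0.23):
E[X] = 1.3800

Y ~ Binomial(n=14, p=0.42):
E[Y] = 5.8800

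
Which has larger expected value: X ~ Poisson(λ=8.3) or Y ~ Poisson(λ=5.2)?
X has larger mean (8.3000 > 5.2000)

Compute the expected value for each distribution:

X ~ Poisson(λ=8.3):
E[X] = 8.3000

Y ~ Poisson(λ=5.2):
E[Y] = 5.2000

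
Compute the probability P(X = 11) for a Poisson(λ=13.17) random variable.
0.098771

We have X ~ Poisson(λ=13.17).

For a Poisson distribution, the PMF gives us the probability of each outcome.

Using the PMF formula:
P(X = 11) = 0.098771

Rounded to 4 decimal places: 0.0988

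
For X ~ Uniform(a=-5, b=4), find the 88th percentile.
2.9200

We have X ~ Uniform(a=-5, b=4).

We want to find x such that P(X ≤ x) = 0.88.

This is the 88th percentile, which means 88% of values fall below this point.

Using the inverse CDF (quantile function):
x = F⁻¹(0.88) = 2.9200

Verification: P(X ≤ 2.9200) = 0.88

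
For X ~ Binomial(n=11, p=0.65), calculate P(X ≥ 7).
0.668312

We have X ~ Binomial(n=11, p=0.65).

For discrete distributions, P(X ≥ 7) = 1 - P(X ≤ 6).

P(X ≤ 6) = 0.331688
P(X ≥ 7) = 1 - 0.331688 = 0.668312

So there's approximately a 66.8% chance that X is at least 7.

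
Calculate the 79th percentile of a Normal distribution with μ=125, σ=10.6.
133.5481

We have X ~ Normal(μ=125, σ=10.6).

We want to find x such that P(X ≤ x) = 0.79.

This is the 79th percentile, which means 79% of values fall below this point.

Using the inverse CDF (quantile function):
x = F⁻¹(0.79) = 133.5481

Verification: P(X ≤ 133.5481) = 0.79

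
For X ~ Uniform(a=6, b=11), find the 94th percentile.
10.7000

We have X ~ Uniform(a=6, b=11).

We want to find x such that P(X ≤ x) = 0.94.

This is the 94th percentile, which means 94% of values fall below this point.

Using the inverse CDF (quantile function):
x = F⁻¹(0.94) = 10.7000

Verification: P(X ≤ 10.7000) = 0.94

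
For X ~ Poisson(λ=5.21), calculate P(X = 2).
0.074126

We have X ~ Poisson(λ=5.21).

For a Poisson distribution, the PMF gives us the probability of each outcome.

Using the PMF formula:
P(X = 2) = 0.074126

Rounded to 4 decimal places: 0.0741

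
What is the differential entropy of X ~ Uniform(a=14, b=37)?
3.1355 nats

We have X ~ Uniform(a=14, b=37).

The differential entropy measures the uncertainty or information content of the distribution.

For a Uniform distribution with a=14, b=37:
h(X) = 3.1355 nats

(In bits, this would be 4.5236 bits.)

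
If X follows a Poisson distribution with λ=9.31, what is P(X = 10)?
0.122026

We have X ~ Poisson(λ=9.31).

For a Poisson distribution, the PMF gives us the probability of each outcome.

Using the PMF formula:
P(X = 10) = 0.122026

Rounded to 4 decimal places: 0.1220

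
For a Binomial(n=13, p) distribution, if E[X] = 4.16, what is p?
p = 0.32

For a Binomial(n, p) distribution:
E[X] = n × p

Given n = 13 and E[X] = 4.16:
4.16 = 13 × p
p = 4.16 / 13 = 0.32

Verification: Binomial(13, 0.32) has E[X] = 4.16 ✓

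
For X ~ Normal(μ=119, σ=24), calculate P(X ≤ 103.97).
0.265575

We have X ~ Normal(μ=119, σ=24).

The CDF gives us P(X ≤ k).

Using the CDF:
P(X ≤ 103.97) = 0.265575

This means there's approximately a 26.6% chance that X is at most 103.97.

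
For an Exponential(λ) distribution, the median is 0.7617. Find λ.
λ = 0.9100

For X ~ Exponential(λ), the CDF is F(x) = 1 - e^(-λx).
The median m satisfies F(m) = 0.5:
1 - e^(-λm) = 0.5
e^(-λm) = 0.5
λm = ln(2)
m = ln(2) / λ

Given m = 0.7617:
λ = ln(2) / 0.7617 = 0.693147 / 0.7617 = 0.9100

Verification: ln(2) / 0.9100 = 0.7617 ✓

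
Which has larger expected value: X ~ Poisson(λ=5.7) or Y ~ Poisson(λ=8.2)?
Y has larger mean (8.2000 > 5.7000)

Compute the expected value for each distribution:

X ~ Poisson(λ=5.7):
E[X] = 5.7000

Y ~ Poisson(λ=8.2):
E[Y] = 8.2000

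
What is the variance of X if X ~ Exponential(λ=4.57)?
0.0479

We have X ~ Exponential(λ=4.57).

For an Exponential distribution with λ=4.57:
Var(X) = 0.0479

The variance measures the spread of the distribution around the mean.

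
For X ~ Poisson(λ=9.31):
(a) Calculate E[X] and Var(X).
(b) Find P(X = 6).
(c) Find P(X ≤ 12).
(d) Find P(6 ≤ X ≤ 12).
(a) E[X] = 9.3100, Var(X) = 9.3100
(b) P(X = 6) = 0.081862
(c) P(X ≤ 12) = 0.852066
(d) P(6 ≤ X ≤ 12) = 0.753945

We have X ~ Poisson(λ=9.31).

(a) Moments:
E[X] = 9.3100
Var(X) = 9.3100
σ = √Var(X) = 3.0512

(b) Point probability using PMF:
P(X = 6) = 0.081862

(c) Cumulative probability using CDF:
P(X ≤ 12) = F(12) = 0.852066

(d) Range probability:
P(6 ≤ X ≤ 12) = P(X ≤ 12) - P(X ≤ 5)
                   = F(12) - F(5)
                   = 0.852066 - 0.098121
                   = 0.753945

This means approximately 75.4% of outcomes fall in the interval [6, 12].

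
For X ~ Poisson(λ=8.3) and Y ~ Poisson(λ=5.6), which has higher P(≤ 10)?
Y has higher probability (P(Y ≤ 10) = 0.9718 > P(X ≤ 10) = 0.7850)

Compute P(≤ 10) for each distribution:

X ~ Poisson(λ=8.3):
P(X ≤ 10) = 0.7850

Y ~ Poisson(λ=5.6):
P(Y ≤ 10) = 0.9718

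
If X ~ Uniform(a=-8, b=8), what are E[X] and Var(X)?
E[X] = 0.0000, Var(X) = 21.3333

We have X ~ Uniform(a=-8, b=8).

For a Uniform distribution with a=-8, b=8:

Expected value:
E[X] = 0.0000

Variance:
Var(X) = 21.3333

Standard deviation:
σ = √Var(X) = 4.6188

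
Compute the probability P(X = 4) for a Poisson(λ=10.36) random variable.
0.015203

We have X ~ Poisson(λ=10.36).

For a Poisson distribution, the PMF gives us the probability of each outcome.

Using the PMF formula:
P(X = 4) = 0.015203

Rounded to 4 decimal places: 0.0152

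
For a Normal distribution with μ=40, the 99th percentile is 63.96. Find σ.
σ = 10.2994

For X ~ Normal(μ, σ), the p-th percentile satisfies x = μ + z_p × σ,
where z_p = Φ⁻¹(p) is the standard normal quantile.

Step 1: z_{0.99} = Φ⁻¹(0.99) = 2.3263

Step 2: Solve for σ:
63.96 = 40 + 2.3263 × σ
σ = (63.96 - 40) / 2.3263
σ = 23.96 / 2.3263
σ = 10.2994

Verification: μ + z × σ = 40 + 2.3263 × 10.2994 = 63.96 ✓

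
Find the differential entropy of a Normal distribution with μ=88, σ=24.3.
4.6094 nats

We have X ~ Normal(μ=88, σ=24.3).

The differential entropy measures the uncertainty or information content of the distribution.

For a Normal distribution with μ=88, σ=24.3:
h(X) = 4.6094 nats

(In bits, this would be 6.6500 bits.)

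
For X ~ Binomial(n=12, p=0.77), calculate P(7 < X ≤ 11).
0.837382

We have X ~ Binomial(n=12, p=0.77).

To find P(7 < X ≤ 11), we use:
P(7 < X ≤ 11) = P(X ≤ 11) - P(X ≤ 7)
                 = F(11) - F(7)
                 = 0.956560 - 0.119178
                 = 0.837382

So there's approximately a 83.7% chance that X falls in this range.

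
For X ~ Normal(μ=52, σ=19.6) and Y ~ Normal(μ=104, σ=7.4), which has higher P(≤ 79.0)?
X has higher probability (P(X ≤ 79.0) = 0.9158 > P(Y ≤ 79.0) = 0.0004)

Compute P(≤ 79.0) for each distribution:

X ~ Normal(μ=52, σ=19.6):
P(X ≤ 79.0) = 0.9158

Y ~ Normal(μ=104, σ=7.4):
P(Y ≤ 79.0) = 0.0004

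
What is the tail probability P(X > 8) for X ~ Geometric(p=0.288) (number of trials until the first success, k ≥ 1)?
0.066045

We have X ~ Geometric(p=0.288) (number of trials until the first success, k ≥ 1).

P(X > 8) = 1 - P(X ≤ 8)
                = 1 - F(8)
                = 1 - 0.933955
                = 0.066045

So there's approximately a 6.6% chance that X exceeds 8.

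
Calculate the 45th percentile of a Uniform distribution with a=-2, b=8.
2.5000

We have X ~ Uniform(a=-2, b=8).

We want to find x such that P(X ≤ x) = 0.45.

This is the 45th percentile, which means 45% of values fall below this point.

Using the inverse CDF (quantile function):
x = F⁻¹(0.45) = 2.5000

Verification: P(X ≤ 2.5000) = 0.45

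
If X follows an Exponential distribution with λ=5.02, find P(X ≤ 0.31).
0.789064

We have X ~ Exponential(λ=5.02).

The CDF gives us P(X ≤ k).

Using the CDF:
P(X ≤ 0.31) = 0.789064

This means there's approximately a 78.9% chance that X is at most 0.31.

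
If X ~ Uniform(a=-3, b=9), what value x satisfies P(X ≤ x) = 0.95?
8.4000

We have X ~ Uniform(a=-3, b=9).

We want to find x such that P(X ≤ x) = 0.95.

This is the 95th percentile, which means 95% of values fall below this point.

Using the inverse CDF (quantile function):
x = F⁻¹(0.95) = 8.4000

Verification: P(X ≤ 8.4000) = 0.95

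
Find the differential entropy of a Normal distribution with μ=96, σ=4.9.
3.0082 nats

We have X ~ Normal(μ=96, σ=4.9).

The differential entropy measures the uncertainty or information content of the distribution.

For a Normal distribution with μ=96, σ=4.9:
h(X) = 3.0082 nats

(In bits, this would be 4.3399 bits.)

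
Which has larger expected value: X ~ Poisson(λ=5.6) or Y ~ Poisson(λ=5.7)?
Y has larger mean (5.7000 > 5.6000)

Compute the expected value for each distribution:

X ~ Poisson(λ=5.6):
E[X] = 5.6000

Y ~ Poisson(λ=5.7):
E[Y] = 5.7000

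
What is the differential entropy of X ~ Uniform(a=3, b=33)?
3.4012 nats

We have X ~ Uniform(a=3, b=33).

The differential entropy measures the uncertainty or information content of the distribution.

For a Uniform distribution with a=3, b=33:
h(X) = 3.4012 nats

(In bits, this would be 4.9069 bits.)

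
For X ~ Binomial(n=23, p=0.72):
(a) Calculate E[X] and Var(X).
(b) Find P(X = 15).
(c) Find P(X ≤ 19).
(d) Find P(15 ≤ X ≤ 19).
(a) E[X] = 16.5600, Var(X) = 4.6368
(b) P(X = 15) = 0.134192
(c) P(X ≤ 19) = 0.920286
(d) P(15 ≤ X ≤ 19) = 0.751948

We have X ~ Binomial(n=23, p=0.72).

(a) Moments:
E[X] = 16.5600
Var(X) = 4.6368
σ = √Var(X) = 2.1533

(b) Point probability using PMF:
P(X = 15) = 0.134192

(c) Cumulative probability using CDF:
P(X ≤ 19) = F(19) = 0.920286

(d) Range probability:
P(15 ≤ X ≤ 19) = P(X ≤ 19) - P(X ≤ 14)
                   = F(19) - F(14)
                   = 0.920286 - 0.168338
                   = 0.751948

This means approximately 75.2% of outcomes fall in the interval [15, 19].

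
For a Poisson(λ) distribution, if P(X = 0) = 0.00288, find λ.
λ = 5.8500

For a Poisson(λ) distribution, the PMF at 0 is:
P(X = 0) = λ^0 e^(-λ) / 0! = e^(-λ)

Given P(X = 0) = 0.00288:
e^(-λ) = 0.00288
-λ = ln(0.00288)
λ = -ln(0.00288) = 5.8500

Verification: e^(-5.8500) = 0.00288 ✓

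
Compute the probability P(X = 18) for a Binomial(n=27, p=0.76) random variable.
0.088598

We have X ~ Binomial(n=27, p=0.76).

For a Binomial distribution, the PMF gives us the probability of each outcome.

Using the PMF formula:
P(X = 18) = 0.088598

Rounded to 4 decimal places: 0.0886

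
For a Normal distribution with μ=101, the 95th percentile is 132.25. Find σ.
σ = 18.9987

For X ~ Normal(μ, σ), the p-th percentile satisfies x = μ + z_p × σ,
where z_p = Φ⁻¹(p) is the standard normal quantile.

Step 1: z_{0.95} = Φ⁻¹(0.95) = 1.6449

Step 2: Solve for σ:
132.25 = 101 + 1.6449 × σ
σ = (132.25 - 101) / 1.6449
σ = 31.25 / 1.6449
σ = 18.9987

Verification: μ + z × σ = 101 + 1.6449 × 18.9987 = 132.25 ✓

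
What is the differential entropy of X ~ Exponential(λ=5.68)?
-0.7370 nats

We have X ~ Exponential(λ=5.68).

The differential entropy measures the uncertainty or information content of the distribution.

For an Exponential distribution with λ=5.68:
h(X) = -0.7370 nats

(In bits, this would be -1.0632 bits.)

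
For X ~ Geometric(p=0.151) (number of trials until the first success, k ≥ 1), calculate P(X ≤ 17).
0.938137

We have X ~ Geometric(p=0.151) (number of trials until the first success, k ≥ 1).

The CDF gives us P(X ≤ k).

Using the CDF:
P(X ≤ 17) = 0.938137

This means there's approximately a 93.8% chance that X is at most 17.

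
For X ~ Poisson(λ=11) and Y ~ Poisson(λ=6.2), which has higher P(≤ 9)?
Y has higher probability (P(Y ≤ 9) = 0.9016 > P(X ≤ 9) = 0.3405)

Compute P(≤ 9) for each distribution:

X ~ Poisson(λ=11):
P(X ≤ 9) = 0.3405

Y ~ Poisson(λ=6.2):
P(Y ≤ 9) = 0.9016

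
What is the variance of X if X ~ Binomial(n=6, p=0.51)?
1.4994

We have X ~ Binomial(n=6, p=0.51).

For a Binomial distribution with n=6, p=0.51:
Var(X) = 1.4994

The variance measures the spread of the distribution around the mean.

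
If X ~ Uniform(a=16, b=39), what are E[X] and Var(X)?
E[X] = 27.5000, Var(X) = 44.0833

We have X ~ Uniform(a=16, b=39).

For a Uniform distribution with a=16, b=39:

Expected value:
E[X] = 27.5000

Variance:
Var(X) = 44.0833

Standard deviation:
σ = √Var(X) = 6.6395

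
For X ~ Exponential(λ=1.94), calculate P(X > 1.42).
0.063622

We have X ~ Exponential(λ=1.94).

P(X > 1.42) = 1 - P(X ≤ 1.42)
                = 1 - F(1.42)
                = 1 - 0.936378
                = 0.063622

So there's approximately a 6.4% chance that X exceeds 1.42.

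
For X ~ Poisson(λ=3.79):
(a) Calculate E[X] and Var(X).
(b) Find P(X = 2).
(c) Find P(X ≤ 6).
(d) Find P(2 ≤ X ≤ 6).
(a) E[X] = 3.7900, Var(X) = 3.7900
(b) P(X = 2) = 0.162283
(c) P(X ≤ 6) = 0.910040
(d) P(2 ≤ X ≤ 6) = 0.801807

We have X ~ Poisson(λ=3.79).

(a) Moments:
E[X] = 3.7900
Var(X) = 3.7900
σ = √Var(X) = 1.9468

(b) Point probability using PMF:
P(X = 2) = 0.162283

(c) Cumulative probability using CDF:
P(X ≤ 6) = F(6) = 0.910040

(d) Range probability:
P(2 ≤ X ≤ 6) = P(X ≤ 6) - P(X ≤ 1)
                   = F(6) - F(1)
                   = 0.910040 - 0.108233
                   = 0.801807

This means approximately 80.2% of outcomes fall in the interval [2, 6].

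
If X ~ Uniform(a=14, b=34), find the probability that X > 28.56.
0.272000

We have X ~ Uniform(a=14, b=34).

P(X > 28.56) = 1 - P(X ≤ 28.56)
                = 1 - F(28.56)
                = 1 - 0.728000
                = 0.272000

So there's approximately a 27.2% chance that X exceeds 28.56.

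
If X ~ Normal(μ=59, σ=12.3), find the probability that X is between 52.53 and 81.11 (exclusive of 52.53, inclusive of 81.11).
0.664438

We have X ~ Normal(μ=59, σ=12.3).

To find P(52.53 < X ≤ 81.11), we use:
P(52.53 < X ≤ 81.11) = P(X ≤ 81.11) - P(X ≤ 52.53)
                 = F(81.11) - F(52.53)
                 = 0.963877 - 0.299438
                 = 0.664438

So there's approximately a 66.4% chance that X falls in this range.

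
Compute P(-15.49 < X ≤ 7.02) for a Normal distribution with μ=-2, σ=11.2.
0.675488

We have X ~ Normal(μ=-2, σ=11.2).

To find P(-15.49 < X ≤ 7.02), we use:
P(-15.49 < X ≤ 7.02) = P(X ≤ 7.02) - P(X ≤ -15.49)
                 = F(7.02) - F(-15.49)
                 = 0.789693 - 0.114205
                 = 0.675488

So there's approximately a 67.5% chance that X falls in this range.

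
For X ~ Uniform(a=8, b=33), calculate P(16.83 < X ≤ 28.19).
0.454400

We have X ~ Uniform(a=8, b=33).

To find P(16.83 < X ≤ 28.19), we use:
P(16.83 < X ≤ 28.19) = P(X ≤ 28.19) - P(X ≤ 16.83)
                 = F(28.19) - F(16.83)
                 = 0.807600 - 0.353200
                 = 0.454400

So there's approximately a 45.4% chance that X falls in this range.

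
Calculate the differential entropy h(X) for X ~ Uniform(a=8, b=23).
2.7081 nats

We have X ~ Uniform(a=8, b=23).

The differential entropy measures the uncertainty or information content of the distribution.

For a Uniform distribution with a=8, b=23:
h(X) = 2.7081 nats

(In bits, this would be 3.9069 bits.)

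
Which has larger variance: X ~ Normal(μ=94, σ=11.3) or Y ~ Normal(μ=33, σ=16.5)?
Y has larger variance (272.2500 > 127.6900)

Compute the variance for each distribution:

X ~ Normal(μ=94, σ=11.3):
Var(X) = 127.6900

Y ~ Normal(μ=33, σ=16.5):
Var(Y) = 272.2500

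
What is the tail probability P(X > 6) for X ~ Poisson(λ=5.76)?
0.355211

We have X ~ Poisson(λ=5.76).

P(X > 6) = 1 - P(X ≤ 6)
                = 1 - F(6)
                = 1 - 0.644789
                = 0.355211

So there's approximately a 35.5% chance that X exceeds 6.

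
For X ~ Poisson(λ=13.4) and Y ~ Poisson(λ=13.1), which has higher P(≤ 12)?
Y has higher probability (P(Y ≤ 12) = 0.4522 > P(X ≤ 12) = 0.4199)

Compute P(≤ 12) for each distribution:

X ~ Poisson(λ=13.4):
P(X ≤ 12) = 0.4199

Y ~ Poisson(λ=13.1):
P(Y ≤ 12) = 0.4522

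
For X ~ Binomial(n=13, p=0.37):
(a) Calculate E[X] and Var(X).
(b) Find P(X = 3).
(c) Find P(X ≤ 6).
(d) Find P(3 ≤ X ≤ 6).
(a) E[X] = 4.8100, Var(X) = 3.0303
(b) P(X = 3) = 0.142684
(c) P(X ≤ 6) = 0.834600
(d) P(3 ≤ X ≤ 6) = 0.747075

We have X ~ Binomial(n=13, p=0.37).

(a) Moments:
E[X] = 4.8100
Var(X) = 3.0303
σ = √Var(X) = 1.7408

(b) Point probability using PMF:
P(X = 3) = 0.142684

(c) Cumulative probability using CDF:
P(X ≤ 6) = F(6) = 0.834600

(d) Range probability:
P(3 ≤ X ≤ 6) = P(X ≤ 6) - P(X ≤ 2)
                   = F(6) - F(2)
                   = 0.834600 - 0.087525
                   = 0.747075

This means approximately 74.7% of outcomes fall in the interval [3, 6].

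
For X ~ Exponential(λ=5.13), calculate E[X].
0.1949

We have X ~ Exponential(λ=5.13).

For an Exponential distribution with λ=5.13:
E[X] = 0.1949

This is the expected (average) value of X.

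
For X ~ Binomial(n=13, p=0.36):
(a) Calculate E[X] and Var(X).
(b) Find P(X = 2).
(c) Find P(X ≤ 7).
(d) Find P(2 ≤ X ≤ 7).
(a) E[X] = 4.6800, Var(X) = 2.9952
(b) P(X = 2) = 0.074590
(c) P(X ≤ 7) = 0.945629
(d) P(2 ≤ X ≤ 7) = 0.920506

We have X ~ Binomial(n=13, p=0.36).

(a) Moments:
E[X] = 4.6800
Var(X) = 2.9952
σ = √Var(X) = 1.7307

(b) Point probability using PMF:
P(X = 2) = 0.074590

(c) Cumulative probability using CDF:
P(X ≤ 7) = F(7) = 0.945629

(d) Range probability:
P(2 ≤ X ≤ 7) = P(X ≤ 7) - P(X ≤ 1)
                   = F(7) - F(1)
                   = 0.945629 - 0.025123
                   = 0.920506

This means approximately 92.1% of outcomes fall in the interval [2, 7].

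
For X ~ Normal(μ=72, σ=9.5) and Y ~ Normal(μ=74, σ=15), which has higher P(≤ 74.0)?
X has higher probability (P(X ≤ 74.0) = 0.5834 > P(Y ≤ 74.0) = 0.5000)

Compute P(≤ 74.0) for each distribution:

X ~ Normal(μ=72, σ=9.5):
P(X ≤ 74.0) = 0.5834

Y ~ Normal(μ=74, σ=15):
P(Y ≤ 74.0) = 0.5000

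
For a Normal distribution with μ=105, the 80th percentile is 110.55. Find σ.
σ = 6.5944

For X ~ Normal(μ, σ), the p-th percentile satisfies x = μ + z_p × σ,
where z_p = Φ⁻¹(p) is the standard normal quantile.

Step 1: z_{0.8} = Φ⁻¹(0.8) = 0.8416

Step 2: Solve for σ:
110.55 = 105 + 0.8416 × σ
σ = (110.55 - 105) / 0.8416
σ = 5.55 / 0.8416
σ = 6.5944

Verification: μ + z × σ = 105 + 0.8416 × 6.5944 = 110.55 ✓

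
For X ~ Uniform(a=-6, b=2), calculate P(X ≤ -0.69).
0.663750

We have X ~ Uniform(a=-6, b=2).

The CDF gives us P(X ≤ k).

Using the CDF:
P(X ≤ -0.69) = 0.663750

This means there's approximately a 66.4% chance that X is at most -0.69.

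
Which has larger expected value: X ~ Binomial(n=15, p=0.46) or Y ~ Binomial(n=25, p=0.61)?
Y has larger mean (15.2500 > 6.9000)

Compute the expected value for each distribution:

X ~ Binomial(n=15, p=0.46):
E[X] = 6.9000

Y ~ Binomial(n=25, p=0.61):
E[Y] = 15.2500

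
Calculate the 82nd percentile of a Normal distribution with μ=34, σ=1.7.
35.5561

We have X ~ Normal(μ=34, σ=1.7).

We want to find x such that P(X ≤ x) = 0.82.

This is the 82nd percentile, which means 82% of values fall below this point.

Using the inverse CDF (quantile function):
x = F⁻¹(0.82) = 35.5561

Verification: P(X ≤ 35.5561) = 0.82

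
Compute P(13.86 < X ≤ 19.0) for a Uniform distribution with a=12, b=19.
0.734286

We have X ~ Uniform(a=12, b=19).

To find P(13.86 < X ≤ 19.0), we use:
P(13.86 < X ≤ 19.0) = P(X ≤ 19.0) - P(X ≤ 13.86)
                 = F(19.0) - F(13.86)
                 = 1.000000 - 0.265714
                 = 0.734286

So there's approximately a 73.4% chance that X falls in this range.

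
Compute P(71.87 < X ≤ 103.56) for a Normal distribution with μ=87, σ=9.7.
0.896705

We have X ~ Normal(μ=87, σ=9.7).

To find P(71.87 < X ≤ 103.56), we use:
P(71.87 < X ≤ 103.56) = P(X ≤ 103.56) - P(X ≤ 71.87)
                 = F(103.56) - F(71.87)
                 = 0.956109 - 0.059404
                 = 0.896705

So there's approximately a 89.7% chance that X falls in this range.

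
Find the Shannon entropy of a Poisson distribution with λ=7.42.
2.4088 nats

We have X ~ Poisson(λ=7.42).

The Shannon entropy measures the uncertainty or information content of the distribution.

For a Poisson distribution with λ=7.42:
H(X) = 2.4088 nats

(In bits, this would be 3.4752 bits.)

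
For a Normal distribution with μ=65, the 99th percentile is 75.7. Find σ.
σ = 4.5995

For X ~ Normal(μ, σ), the p-th percentile satisfies x = μ + z_p × σ,
where z_p = Φ⁻¹(p) is the standard normal quantile.

Step 1: z_{0.99} = Φ⁻¹(0.99) = 2.3263

Step 2: Solve for σ:
75.7 = 65 + 2.3263 × σ
σ = (75.7 - 65) / 2.3263
σ = 10.70 / 2.3263
σ = 4.5995

Verification: μ + z × σ = 65 + 2.3263 × 4.5995 = 75.70 ✓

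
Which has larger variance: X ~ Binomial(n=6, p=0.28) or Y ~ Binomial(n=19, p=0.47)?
Y has larger variance (4.7329 > 1.2096)

Compute the variance for each distribution:

X ~ Binomial(n=6, p=0.28):
Var(X) = 1.2096

Y ~ Binomial(n=19, p=0.47):
Var(Y) = 4.7329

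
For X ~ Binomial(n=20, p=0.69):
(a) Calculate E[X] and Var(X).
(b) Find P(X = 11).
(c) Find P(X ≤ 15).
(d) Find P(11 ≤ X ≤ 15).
(a) E[X] = 13.8000, Var(X) = 4.2780
(b) P(X = 11) = 0.074955
(c) P(X ≤ 15) = 0.791093
(d) P(11 ≤ X ≤ 15) = 0.732031

We have X ~ Binomial(n=20, p=0.69).

(a) Moments:
E[X] = 13.8000
Var(X) = 4.2780
σ = √Var(X) = 2.0683

(b) Point probability using PMF:
P(X = 11) = 0.074955

(c) Cumulative probability using CDF:
P(X ≤ 15) = F(15) = 0.791093

(d) Range probability:
P(11 ≤ X ≤ 15) = P(X ≤ 15) - P(X ≤ 10)
                   = F(15) - F(10)
                   = 0.791093 - 0.059062
                   = 0.732031

This means approximately 73.2% of outcomes fall in the interval [11, 15].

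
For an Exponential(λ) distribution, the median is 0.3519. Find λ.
λ = 1.9697

For X ~ Exponential(λ), the CDF is F(x) = 1 - e^(-λx).
The median m satisfies F(m) = 0.5:
1 - e^(-λm) = 0.5
e^(-λm) = 0.5
λm = ln(2)
m = ln(2) / λ

Given m = 0.3519:
λ = ln(2) / 0.3519 = 0.693147 / 0.3519 = 1.9697

Verification: ln(2) / 1.9697 = 0.3519 ✓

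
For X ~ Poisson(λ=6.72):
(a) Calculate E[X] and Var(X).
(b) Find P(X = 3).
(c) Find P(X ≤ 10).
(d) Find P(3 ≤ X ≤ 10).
(a) E[X] = 6.7200, Var(X) = 6.7200
(b) P(X = 3) = 0.061024
(c) P(X ≤ 10) = 0.920159
(d) P(3 ≤ X ≤ 10) = 0.883602

We have X ~ Poisson(λ=6.72).

(a) Moments:
E[X] = 6.7200
Var(X) = 6.7200
σ = √Var(X) = 2.5923

(b) Point probability using PMF:
P(X = 3) = 0.061024

(c) Cumulative probability using CDF:
P(X ≤ 10) = F(10) = 0.920159

(d) Range probability:
P(3 ≤ X ≤ 10) = P(X ≤ 10) - P(X ≤ 2)
                   = F(10) - F(2)
                   = 0.920159 - 0.036557
                   = 0.883602

This means approximately 88.4% of outcomes fall in the interval [3, 10].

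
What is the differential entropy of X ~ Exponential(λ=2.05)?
0.2822 nats

We have X ~ Exponential(λ=2.05).

The differential entropy measures the uncertainty or information content of the distribution.

For an Exponential distribution with λ=2.05:
h(X) = 0.2822 nats

(In bits, this would be 0.4071 bits.)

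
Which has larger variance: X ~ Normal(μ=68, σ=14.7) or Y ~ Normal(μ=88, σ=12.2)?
X has larger variance (216.0900 > 148.8400)

Compute the variance for each distribution:

X ~ Normal(μ=68, σ=14.7):
Var(X) = 216.0900

Y ~ Normal(μ=88, σ=12.2):
Var(Y) = 148.8400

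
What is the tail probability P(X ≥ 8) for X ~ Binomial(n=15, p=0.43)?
0.289766

We have X ~ Binomial(n=15, p=0.43).

For discrete distributions, P(X ≥ 8) = 1 - P(X ≤ 7).

P(X ≤ 7) = 0.710234
P(X ≥ 8) = 1 - 0.710234 = 0.289766

So there's approximately a 29.0% chance that X is at least 8.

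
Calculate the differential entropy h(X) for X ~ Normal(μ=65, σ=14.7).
4.1068 nats

We have X ~ Normal(μ=65, σ=14.7).

The differential entropy measures the uncertainty or information content of the distribution.

For a Normal distribution with μ=65, σ=14.7:
h(X) = 4.1068 nats

(In bits, this would be 5.9248 bits.)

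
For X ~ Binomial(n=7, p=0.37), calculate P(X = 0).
0.039390

We have X ~ Binomial(n=7, p=0.37).

For a Binomial distribution, the PMF gives us the probability of each outcome.

Using the PMF formula:
P(X = 0) = 0.039390

Rounded to 4 decimal places: 0.0394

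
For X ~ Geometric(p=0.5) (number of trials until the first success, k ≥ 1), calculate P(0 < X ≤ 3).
0.875000

We have X ~ Geometric(p=0.5) (number of trials until the first success, k ≥ 1).

To find P(0 < X ≤ 3), we use:
P(0 < X ≤ 3) = P(X ≤ 3) - P(X ≤ 0)
                 = F(3) - F(0)
                 = 0.875000 - 0.000000
                 = 0.875000

So there's approximately a 87.5% chance that X falls in this range.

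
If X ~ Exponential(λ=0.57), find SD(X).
1.7544

We have X ~ Exponential(λ=0.57).

For an Exponential distribution with λ=0.57:
σ = √Var(X) = 1.7544

The standard deviation is the square root of the variance.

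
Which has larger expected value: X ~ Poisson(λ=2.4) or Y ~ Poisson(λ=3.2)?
Y has larger mean (3.2000 > 2.4000)

Compute the expected value for each distribution:

X ~ Poisson(λ=2.4):
E[X] = 2.4000

Y ~ Poisson(λ=3.2):
E[Y] = 3.2000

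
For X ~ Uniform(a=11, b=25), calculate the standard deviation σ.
4.0415

We have X ~ Uniform(a=11, b=25).

For a Uniform distribution with a=11, b=25:
σ = √Var(X) = 4.0415

The standard deviation is the square root of the variance.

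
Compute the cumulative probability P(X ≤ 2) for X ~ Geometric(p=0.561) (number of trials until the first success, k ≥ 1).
0.807279

We have X ~ Geometric(p=0.561) (number of trials until the first success, k ≥ 1).

The CDF gives us P(X ≤ k).

Using the CDF:
P(X ≤ 2) = 0.807279

This means there's approximately a 80.7% chance that X is at most 2.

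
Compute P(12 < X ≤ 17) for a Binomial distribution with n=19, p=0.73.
0.746117

We have X ~ Binomial(n=19, p=0.73).

To find P(12 < X ≤ 17), we use:
P(12 < X ≤ 17) = P(X ≤ 17) - P(X ≤ 12)
                 = F(17) - F(12)
                 = 0.979690 - 0.233573
                 = 0.746117

So there's approximately a 74.6% chance that X falls in this range.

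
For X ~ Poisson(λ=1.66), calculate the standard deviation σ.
1.2884

We have X ~ Poisson(λ=1.66).

For a Poisson distribution with λ=1.66:
σ = √Var(X) = 1.2884

The standard deviation is the square root of the variance.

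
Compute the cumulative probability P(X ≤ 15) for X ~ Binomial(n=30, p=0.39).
0.921159

We have X ~ Binomial(n=30, p=0.39).

The CDF gives us P(X ≤ k).

Using the CDF:
P(X ≤ 15) = 0.921159

This means there's approximately a 92.1% chance that X is at most 15.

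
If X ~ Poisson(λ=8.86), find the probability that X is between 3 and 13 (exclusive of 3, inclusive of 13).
0.909557

We have X ~ Poisson(λ=8.86).

To find P(3 < X ≤ 13), we use:
P(3 < X ≤ 13) = P(X ≤ 13) - P(X ≤ 3)
                 = F(13) - F(3)
                 = 0.932983 - 0.023426
                 = 0.909557

So there's approximately a 91.0% chance that X falls in this range.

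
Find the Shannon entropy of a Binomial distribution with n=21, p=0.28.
2.1358 nats

We have X ~ Binomial(n=21, p=0.28).

The Shannon entropy measures the uncertainty or information content of the distribution.

For a Binomial distribution with n=21, p=0.28:
H(X) = 2.1358 nats

(In bits, this would be 3.0813 bits.)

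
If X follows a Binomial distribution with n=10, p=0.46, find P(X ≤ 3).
0.245305

We have X ~ Binomial(n=10, p=0.46).

The CDF gives us P(X ≤ k).

Using the CDF:
P(X ≤ 3) = 0.245305

This means there's approximately a 24.5% chance that X is at most 3.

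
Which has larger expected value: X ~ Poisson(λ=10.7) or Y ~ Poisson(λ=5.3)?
X has larger mean (10.7000 > 5.3000)

Compute the expected value for each distribution:

X ~ Poisson(λ=10.7):
E[X] = 10.7000

Y ~ Poisson(λ=5.3):
E[Y] = 5.3000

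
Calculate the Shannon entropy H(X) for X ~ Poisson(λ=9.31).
2.5250 nats

We have X ~ Poisson(λ=9.31).

The Shannon entropy measures the uncertainty or information content of the distribution.

For a Poisson distribution with λ=9.31:
H(X) = 2.5250 nats

(In bits, this would be 3.6427 bits.)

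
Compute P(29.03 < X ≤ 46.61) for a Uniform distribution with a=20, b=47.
0.651111

We have X ~ Uniform(a=20, b=47).

To find P(29.03 < X ≤ 46.61), we use:
P(29.03 < X ≤ 46.61) = P(X ≤ 46.61) - P(X ≤ 29.03)
                 = F(46.61) - F(29.03)
                 = 0.985556 - 0.334444
                 = 0.651111

So there's approximately a 65.1% chance that X falls in this range.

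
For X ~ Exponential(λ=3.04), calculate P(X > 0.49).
0.225463

We have X ~ Exponential(λ=3.04).

P(X > 0.49) = 1 - P(X ≤ 0.49)
                = 1 - F(0.49)
                = 1 - 0.774537
                = 0.225463

So there's approximately a 22.5% chance that X exceeds 0.49.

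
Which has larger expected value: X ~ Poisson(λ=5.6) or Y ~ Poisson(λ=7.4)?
Y has larger mean (7.4000 > 5.6000)

Compute the expected value for each distribution:

X ~ Poisson(λ=5.6):
E[X] = 5.6000

Y ~ Poisson(λ=7.4):
E[Y] = 7.4000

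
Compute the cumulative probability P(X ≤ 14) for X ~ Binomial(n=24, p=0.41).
0.972480

We have X ~ Binomial(n=24, p=0.41).

The CDF gives us P(X ≤ k).

Using the CDF:
P(X ≤ 14) = 0.972480

This means there's approximately a 97.2% chance that X is at most 14.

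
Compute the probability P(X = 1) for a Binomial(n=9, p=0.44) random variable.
0.038300

We have X ~ Binomial(n=9, p=0.44).

For a Binomial distribution, the PMF gives us the probability of each outcome.

Using the PMF formula:
P(X = 1) = 0.038300

Rounded to 4 decimal places: 0.0383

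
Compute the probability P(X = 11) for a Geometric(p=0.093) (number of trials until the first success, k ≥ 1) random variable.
0.035039

We have X ~ Geometric(p=0.093) (number of trials until the first success, k ≥ 1).

For a Geometric distribution, the PMF gives us the probability of each outcome.

Using the PMF formula:
P(X = 11) = 0.035039

Rounded to 4 decimal places: 0.0350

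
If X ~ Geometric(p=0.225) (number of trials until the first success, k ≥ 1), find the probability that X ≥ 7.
0.216676

We have X ~ Geometric(p=0.225) (number of trials until the first success, k ≥ 1).

For discrete distributions, P(X ≥ 7) = 1 - P(X ≤ 6).

P(X ≤ 6) = 0.783324
P(X ≥ 7) = 1 - 0.783324 = 0.216676

So there's approximately a 21.7% chance that X is at least 7.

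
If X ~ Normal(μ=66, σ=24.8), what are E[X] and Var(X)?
E[X] = 66.0000, Var(X) = 615.0400

We have X ~ Normal(μ=66, σ=24.8).

For a Normal distribution with μ=66, σ=24.8:

Expected value:
E[X] = 66.0000

Variance:
Var(X) = 615.0400

Standard deviation:
σ = √Var(X) = 24.8000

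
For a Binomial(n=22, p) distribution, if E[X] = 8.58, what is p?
p = 0.39

For a Binomial(n, p) distribution:
E[X] = n × p

Given n = 22 and E[X] = 8.58:
8.58 = 22 × p
p = 8.58 / 22 = 0.39

Verification: Binomial(22, 0.39) has E[X] = 8.58 ✓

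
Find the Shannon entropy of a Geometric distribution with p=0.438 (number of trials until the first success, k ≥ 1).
1.5649 nats

We have X ~ Geometric(p=0.438) (number of trials until the first success, k ≥ 1).

The Shannon entropy measures the uncertainty or information content of the distribution.

For a Geometric distribution with p=0.438 (number of trials until the first success, k ≥ 1):
H(X) = 1.5649 nats

(In bits, this would be 2.2577 bits.)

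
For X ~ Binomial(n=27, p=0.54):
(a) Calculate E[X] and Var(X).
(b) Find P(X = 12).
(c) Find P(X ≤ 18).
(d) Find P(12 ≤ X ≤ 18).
(a) E[X] = 14.5800, Var(X) = 6.7068
(b) P(X = 12) = 0.093377
(c) P(X ≤ 18) = 0.936599
(d) P(12 ≤ X ≤ 18) = 0.819299

We have X ~ Binomial(n=27, p=0.54).

(a) Moments:
E[X] = 14.5800
Var(X) = 6.7068
σ = √Var(X) = 2.5897

(b) Point probability using PMF:
P(X = 12) = 0.093377

(c) Cumulative probability using CDF:
P(X ≤ 18) = F(18) = 0.936599

(d) Range probability:
P(12 ≤ X ≤ 18) = P(X ≤ 18) - P(X ≤ 11)
                   = F(18) - F(11)
                   = 0.936599 - 0.117300
                   = 0.819299

This means approximately 81.9% of outcomes fall in the interval [12, 18].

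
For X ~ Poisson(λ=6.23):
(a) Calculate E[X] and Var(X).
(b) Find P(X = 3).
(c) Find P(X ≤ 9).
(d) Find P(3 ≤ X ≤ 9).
(a) E[X] = 6.2300, Var(X) = 6.2300
(b) P(X = 3) = 0.079370
(c) P(X ≤ 9) = 0.899334
(d) P(3 ≤ X ≤ 9) = 0.846875

We have X ~ Poisson(λ=6.23).

(a) Moments:
E[X] = 6.2300
Var(X) = 6.2300
σ = √Var(X) = 2.4960

(b) Point probability using PMF:
P(X = 3) = 0.079370

(c) Cumulative probability using CDF:
P(X ≤ 9) = F(9) = 0.899334

(d) Range probability:
P(3 ≤ X ≤ 9) = P(X ≤ 9) - P(X ≤ 2)
                   = F(9) - F(2)
                   = 0.899334 - 0.052459
                   = 0.846875

This means approximately 84.7% of outcomes fall in the interval [3, 9].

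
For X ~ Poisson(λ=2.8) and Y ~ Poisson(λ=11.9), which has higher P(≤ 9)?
X has higher probability (P(X ≤ 9) = 0.9993 > P(Y ≤ 9) = 0.2512)

Compute P(≤ 9) for each distribution:

X ~ Poisson(λ=2.8):
P(X ≤ 9) = 0.9993

Y ~ Poisson(λ=11.9):
P(Y ≤ 9) = 0.2512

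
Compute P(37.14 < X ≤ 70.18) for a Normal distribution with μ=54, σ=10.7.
0.877205

We have X ~ Normal(μ=54, σ=10.7).

To find P(37.14 < X ≤ 70.18), we use:
P(37.14 < X ≤ 70.18) = P(X ≤ 70.18) - P(X ≤ 37.14)
                 = F(70.18) - F(37.14)
                 = 0.934752 - 0.057547
                 = 0.877205

So there's approximately a 87.7% chance that X falls in this range.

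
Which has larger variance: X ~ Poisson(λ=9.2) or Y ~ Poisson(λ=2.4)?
X has larger variance (9.2000 > 2.4000)

Compute the variance for each distribution:

X ~ Poisson(λ=9.2):
Var(X) = 9.2000

Y ~ Poisson(λ=2.4):
Var(Y) = 2.4000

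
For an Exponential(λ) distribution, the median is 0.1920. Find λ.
λ = 3.6101

For X ~ Exponential(λ), the CDF is F(x) = 1 - e^(-λx).
The median m satisfies F(m) = 0.5:
1 - e^(-λm) = 0.5
e^(-λm) = 0.5
λm = ln(2)
m = ln(2) / λ

Given m = 0.1920:
λ = ln(2) / 0.1920 = 0.693147 / 0.1920 = 3.6101

Verification: ln(2) / 3.6101 = 0.1920 ✓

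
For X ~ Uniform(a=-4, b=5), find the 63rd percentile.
1.6700

We have X ~ Uniform(a=-4, b=5).

We want to find x such that P(X ≤ x) = 0.63.

This is the 63rd percentile, which means 63% of values fall below this point.

Using the inverse CDF (quantile function):
x = F⁻¹(0.63) = 1.6700

Verification: P(X ≤ 1.6700) = 0.63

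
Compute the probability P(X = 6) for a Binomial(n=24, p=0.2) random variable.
0.155179

We have X ~ Binomial(n=24, p=0.2).

For a Binomial distribution, the PMF gives us the probability of each outcome.

Using the PMF formula:
P(X = 6) = 0.155179

Rounded to 4 decimal places: 0.1552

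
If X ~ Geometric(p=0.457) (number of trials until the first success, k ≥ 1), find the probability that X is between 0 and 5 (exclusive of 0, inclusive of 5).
0.952794

We have X ~ Geometric(p=0.457) (number of trials until the first success, k ≥ 1).

To find P(0 < X ≤ 5), we use:
P(0 < X ≤ 5) = P(X ≤ 5) - P(X ≤ 0)
                 = F(5) - F(0)
                 = 0.952794 - 0.000000
                 = 0.952794

So there's approximately a 95.3% chance that X falls in this range.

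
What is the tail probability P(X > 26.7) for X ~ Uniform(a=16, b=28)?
0.108333

We have X ~ Uniform(a=16, b=28).

P(X > 26.7) = 1 - P(X ≤ 26.7)
                = 1 - F(26.7)
                = 1 - 0.891667
                = 0.108333

So there's approximately a 10.8% chance that X exceeds 26.7.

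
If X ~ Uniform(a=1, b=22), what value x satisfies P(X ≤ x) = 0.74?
16.5400

We have X ~ Uniform(a=1, b=22).

We want to find x such that P(X ≤ x) = 0.74.

This is the 74th percentile, which means 74% of values fall below this point.

Using the inverse CDF (quantile function):
x = F⁻¹(0.74) = 16.5400

Verification: P(X ≤ 16.5400) = 0.74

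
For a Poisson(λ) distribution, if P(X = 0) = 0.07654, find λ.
λ = 2.5699

For a Poisson(λ) distribution, the PMF at 0 is:
P(X = 0) = λ^0 e^(-λ) / 0! = e^(-λ)

Given P(X = 0) = 0.07654:
e^(-λ) = 0.07654
-λ = ln(0.07654)
λ = -ln(0.07654) = 2.5699

Verification: e^(-2.5699) = 0.07654 ✓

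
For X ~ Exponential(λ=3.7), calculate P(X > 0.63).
0.097198

We have X ~ Exponential(λ=3.7).

P(X > 0.63) = 1 - P(X ≤ 0.63)
                = 1 - F(0.63)
                = 1 - 0.902802
                = 0.097198

So there's approximately a 9.7% chance that X exceeds 0.63.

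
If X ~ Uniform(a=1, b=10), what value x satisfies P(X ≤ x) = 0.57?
6.1300

We have X ~ Uniform(a=1, b=10).

We want to find x such that P(X ≤ x) = 0.57.

This is the 57th percentile, which means 57% of values fall below this point.

Using the inverse CDF (quantile function):
x = F⁻¹(0.57) = 6.1300

Verification: P(X ≤ 6.1300) = 0.57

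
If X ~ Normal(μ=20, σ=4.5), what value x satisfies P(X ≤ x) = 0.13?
14.9312

We have X ~ Normal(μ=20, σ=4.5).

We want to find x such that P(X ≤ x) = 0.13.

This is the 13th percentile, which means 13% of values fall below this point.

Using the inverse CDF (quantile function):
x = F⁻¹(0.13) = 14.9312

Verification: P(X ≤ 14.9312) = 0.13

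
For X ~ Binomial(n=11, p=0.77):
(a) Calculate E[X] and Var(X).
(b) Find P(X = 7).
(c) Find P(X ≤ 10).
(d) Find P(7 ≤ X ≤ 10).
(a) E[X] = 8.4700, Var(X) = 1.9481
(b) P(X = 7) = 0.148204
(c) P(X ≤ 10) = 0.943585
(d) P(7 ≤ X ≤ 10) = 0.858494

We have X ~ Binomial(n=11, p=0.77).

(a) Moments:
E[X] = 8.4700
Var(X) = 1.9481
σ = √Var(X) = 1.3957

(b) Point probability using PMF:
P(X = 7) = 0.148204

(c) Cumulative probability using CDF:
P(X ≤ 10) = F(10) = 0.943585

(d) Range probability:
P(7 ≤ X ≤ 10) = P(X ≤ 10) - P(X ≤ 6)
                   = F(10) - F(6)
                   = 0.943585 - 0.085091
                   = 0.858494

This means approximately 85.8% of outcomes fall in the interval [7, 10].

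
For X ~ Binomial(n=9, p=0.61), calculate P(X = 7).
0.172084

We have X ~ Binomial(n=9, p=0.61).

For a Binomial distribution, the PMF gives us the probability of each outcome.

Using the PMF formula:
P(X = 7) = 0.172084

Rounded to 4 decimal places: 0.1721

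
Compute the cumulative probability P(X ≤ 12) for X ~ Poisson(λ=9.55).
0.832180

We have X ~ Poisson(λ=9.55).

The CDF gives us P(X ≤ k).

Using the CDF:
P(X ≤ 12) = 0.832180

This means there's approximately a 83.2% chance that X is at most 12.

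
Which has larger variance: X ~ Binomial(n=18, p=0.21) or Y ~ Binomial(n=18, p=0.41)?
Y has larger variance (4.3542 > 2.9862)

Compute the variance for each distribution:

X ~ Binomial(n=18, p=0.21):
Var(X) = 2.9862

Y ~ Binomial(n=18, p=0.41):
Var(Y) = 4.3542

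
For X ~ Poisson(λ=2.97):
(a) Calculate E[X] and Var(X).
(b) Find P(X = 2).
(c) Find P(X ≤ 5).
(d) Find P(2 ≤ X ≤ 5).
(a) E[X] = 2.9700, Var(X) = 2.9700
(b) P(X = 2) = 0.226271
(c) P(X ≤ 5) = 0.919076
(d) P(2 ≤ X ≤ 5) = 0.715402

We have X ~ Poisson(λ=2.97).

(a) Moments:
E[X] = 2.9700
Var(X) = 2.9700
σ = √Var(X) = 1.7234

(b) Point probability using PMF:
P(X = 2) = 0.226271

(c) Cumulative probability using CDF:
P(X ≤ 5) = F(5) = 0.919076

(d) Range probability:
P(2 ≤ X ≤ 5) = P(X ≤ 5) - P(X ≤ 1)
                   = F(5) - F(1)
                   = 0.919076 - 0.203674
                   = 0.715402

This means approximately 71.5% of outcomes fall in the interval [2, 5].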